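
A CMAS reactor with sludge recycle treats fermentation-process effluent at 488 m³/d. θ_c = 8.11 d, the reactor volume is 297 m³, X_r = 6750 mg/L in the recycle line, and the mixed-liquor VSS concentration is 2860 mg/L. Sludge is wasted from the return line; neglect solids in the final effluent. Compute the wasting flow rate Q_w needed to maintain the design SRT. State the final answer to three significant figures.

Q_w ≈ 15.5 m³/d

θ_c = V·X/(Q_w·X_r) when wasting from the recycle, so Q_w = V·X/(θ_c·X_r) = 297.0 × 2860 / (8.11 × 6750) = 15.52 m³/d.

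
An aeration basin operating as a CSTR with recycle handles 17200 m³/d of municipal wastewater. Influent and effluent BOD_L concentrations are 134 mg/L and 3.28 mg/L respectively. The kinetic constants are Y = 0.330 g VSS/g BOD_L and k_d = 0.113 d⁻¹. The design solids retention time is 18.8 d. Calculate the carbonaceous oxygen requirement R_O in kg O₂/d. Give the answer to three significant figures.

R_O ≈ 1910 kg O₂/d

Correct the yield for decay: Y_obs = Y/(1 + k_d θ_c) = 0.330 / (1 + 0.113 × 18.8) = 0.330 / 3.124 = 0.1056.
Mass of BOD_L removed per day: Q(S₀ − S) = 17200 × 130.7 g/m³ = 2248 kg/d.
P_X = Y_obs·Q·(S₀ − S) = 0.1056 × 2248 = 237.5 kg VSS/d.
Carbonaceous O₂ demand = substrate oxidised − cell-mass equivalent = 2248 − 1.42 × 237.5 = 1911 kg O₂/d.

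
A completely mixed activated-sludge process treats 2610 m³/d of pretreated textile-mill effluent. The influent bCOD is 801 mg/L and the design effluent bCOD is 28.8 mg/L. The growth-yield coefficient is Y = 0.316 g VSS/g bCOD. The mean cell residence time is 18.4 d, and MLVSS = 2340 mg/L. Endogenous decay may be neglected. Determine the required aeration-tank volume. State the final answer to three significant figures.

With k_d = 0 the design equation reduces to V = Y Q (S₀−S) θ_c / X = 0.316 × 2610 × (801 − 28.8) × 18.4 / 2340 = 5008 m³.

V ≈ 5010 m³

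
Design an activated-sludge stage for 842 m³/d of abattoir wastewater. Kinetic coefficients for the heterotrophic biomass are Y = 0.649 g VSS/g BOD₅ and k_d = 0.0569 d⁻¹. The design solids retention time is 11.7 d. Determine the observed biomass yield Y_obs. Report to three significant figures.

Y_obs = Y / (1 + k_d θ_c) = 0.649 / (1 + 0.0569 × 11.7) = 0.649 / 1.666 = 0.3896.

Y_obs ≈ 0.390 g VSS/g BOD₅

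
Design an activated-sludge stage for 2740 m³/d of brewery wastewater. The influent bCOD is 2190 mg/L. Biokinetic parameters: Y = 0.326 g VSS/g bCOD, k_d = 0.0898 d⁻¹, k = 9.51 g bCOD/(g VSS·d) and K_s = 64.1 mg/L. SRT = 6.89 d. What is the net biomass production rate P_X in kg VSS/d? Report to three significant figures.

Effluent substrate depends only on kinetics and SRT: S = K_s(1 + k_d θ_c) / [θ_c(Yk − k_d) − 1] = 64.1 × (1 + 0.0898 × 6.89) / [6.89 × (0.326 × 9.51 − 0.0898) − 1] = 103.8 / 19.74 = 5.256 mg/L.
The observed yield is Y_obs = Y/(1 + k_d·θ_c) = 0.326 / (1 + 0.0898 × 6.89) = 0.326 / 1.619 = 0.2014 g VSS per g bCOD removed.
Substrate removed = Q·(S₀ − S) = 2740 m³/d × (2190 − 5.26) g/m³ = 5.99×10^6 g/d = 5986 kg/d.
P_X = Y_obs · Q(S₀ − S) = 0.2014 × 5986 = 1206 kg VSS/d.

P_X ≈ 1210 kg VSS/d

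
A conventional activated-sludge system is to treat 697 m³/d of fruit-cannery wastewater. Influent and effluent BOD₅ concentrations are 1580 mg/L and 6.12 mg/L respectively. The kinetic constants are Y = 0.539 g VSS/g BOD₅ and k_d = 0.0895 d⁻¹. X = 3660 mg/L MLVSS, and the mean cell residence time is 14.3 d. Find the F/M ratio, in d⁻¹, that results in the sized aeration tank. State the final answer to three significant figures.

F/M ≈ 0.297 d⁻¹

Steady-state biomass mass balance: V·X·(1 + k_d·θ_c) = Y·Q·(S₀ − S)·θ_c, so V = 0.539 × 697 × (1580 − 6.12) × 14.3 / [3660 × (1 + 0.0895 × 14.3)] = 8.46×10^6 / 8344 = 1013 m³.
F/M = Q·S₀ / (V·X) = 697 × 1580 / (1013 × 3660) = 0.2969 g BOD₅·(g VSS·d)⁻¹.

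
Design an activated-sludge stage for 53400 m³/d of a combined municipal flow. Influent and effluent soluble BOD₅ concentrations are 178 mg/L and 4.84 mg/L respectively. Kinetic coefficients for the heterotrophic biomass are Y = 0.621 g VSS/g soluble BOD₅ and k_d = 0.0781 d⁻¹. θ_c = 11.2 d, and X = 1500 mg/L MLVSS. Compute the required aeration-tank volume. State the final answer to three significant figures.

V ≈ 22900 m³

From the SRT design equation V = Y Q (S₀−S) θ_c / [X (1 + k_d θ_c)] = 0.621 × 53400 × (178 − 4.84) × 11.2 / [1500 × (1 + 0.0781 × 11.2)] = 6.43×10^7 / 2812 = 22870 m³.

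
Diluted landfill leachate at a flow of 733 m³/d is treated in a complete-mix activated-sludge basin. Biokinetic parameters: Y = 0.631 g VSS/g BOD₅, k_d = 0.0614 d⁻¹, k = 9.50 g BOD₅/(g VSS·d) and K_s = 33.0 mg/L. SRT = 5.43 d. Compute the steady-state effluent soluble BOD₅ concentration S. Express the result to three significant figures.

From the Monod/SRT balance for a CMAS, S = K_s·(1+k_d θ_c)/[θ_c·(Y k − k_d) − 1] = 33.0 × (1 + 0.0614 × 5.43) / [5.43 × (0.631 × 9.50 − 0.0614) − 1] = 44.00 / 31.22 = 1.410 mg/L.

S ≈ 1.41 mg/L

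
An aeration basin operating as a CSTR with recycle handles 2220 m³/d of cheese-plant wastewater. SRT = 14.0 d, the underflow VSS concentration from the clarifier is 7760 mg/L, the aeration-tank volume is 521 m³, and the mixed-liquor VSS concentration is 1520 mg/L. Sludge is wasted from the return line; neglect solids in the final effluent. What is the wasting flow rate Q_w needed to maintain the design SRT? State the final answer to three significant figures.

θ_c = V·X/(Q_w·X_r) when wasting from the recycle, so Q_w = V·X/(θ_c·X_r) = 521.0 × 1520 / (14.0 × 7760) = 7.289 m³/d.

Q_w ≈ 7.29 m³/d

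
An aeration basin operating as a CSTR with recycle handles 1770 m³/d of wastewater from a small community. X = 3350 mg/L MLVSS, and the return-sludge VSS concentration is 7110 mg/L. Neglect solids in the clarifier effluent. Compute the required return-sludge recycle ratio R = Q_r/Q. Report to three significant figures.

Mass balance around the secondary clarifier (neglecting effluent solids): R = X / (X_r − X) = 3350 / (7110 − 3350) = 0.8910.

R ≈ 0.891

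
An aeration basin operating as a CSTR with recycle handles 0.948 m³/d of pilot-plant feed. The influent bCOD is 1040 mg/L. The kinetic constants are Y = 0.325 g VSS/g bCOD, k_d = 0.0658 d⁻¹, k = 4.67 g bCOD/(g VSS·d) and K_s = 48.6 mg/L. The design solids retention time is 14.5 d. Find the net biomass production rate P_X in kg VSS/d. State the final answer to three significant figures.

P_X ≈ 0.163 kg VSS/d

Effluent substrate depends only on kinetics and SRT: S = K_s(1 + k_d θ_c) / [θ_c(Yk − k_d) − 1] = 48.6 × (1 + 0.0658 × 14.5) / [14.5 × (0.325 × 4.67 − 0.0658) − 1] = 94.97 / 20.05 = 4.736 mg/L.
Y_obs = Y / (1 + k_d θ_c) = 0.325 / (1 + 0.0658 × 14.5) = 0.325 / 1.954 = 0.1663.
ΔS = 1040 − 4.74 = 1035 mg/L, so the substrate removal rate is 0.948 × 1035/1000 = 0.9814 kg bCOD/d.
So the net sludge growth is P_X = 0.1663 × 0.9814 = 0.1632 kg VSS/d.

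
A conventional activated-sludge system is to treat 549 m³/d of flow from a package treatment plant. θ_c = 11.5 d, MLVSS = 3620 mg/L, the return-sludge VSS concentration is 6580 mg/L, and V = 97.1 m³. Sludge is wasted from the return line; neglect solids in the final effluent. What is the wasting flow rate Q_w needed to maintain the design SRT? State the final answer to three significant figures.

Q_w ≈ 4.65 m³/d

Wasting from the return line (neglecting effluent solids): Q_w = V·X / (θ_c·X_r) = 97.10 × 3620 / (11.5 × 6580) = 4.645 m³/d.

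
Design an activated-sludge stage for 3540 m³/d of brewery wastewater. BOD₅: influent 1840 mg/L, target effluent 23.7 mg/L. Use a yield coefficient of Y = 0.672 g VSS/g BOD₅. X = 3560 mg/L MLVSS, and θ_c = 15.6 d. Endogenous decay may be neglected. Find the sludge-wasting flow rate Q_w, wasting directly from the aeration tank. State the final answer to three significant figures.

V·X = Y·Q·ΔS·θ_c gives V = 0.672 × 3540 × (1840 − 23.7) × 15.6 / 3560 = 18934 m³.
For wasting at MLVSS concentration, Q_w = V/θ_c = 18934/15.6 = 1214 m³/d.

Q_w ≈ 1210 m³/d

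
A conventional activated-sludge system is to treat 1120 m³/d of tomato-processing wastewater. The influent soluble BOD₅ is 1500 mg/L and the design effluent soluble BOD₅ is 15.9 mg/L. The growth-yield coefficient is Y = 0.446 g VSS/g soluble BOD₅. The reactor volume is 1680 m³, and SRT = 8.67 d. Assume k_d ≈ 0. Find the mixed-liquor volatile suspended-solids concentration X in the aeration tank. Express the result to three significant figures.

X ≈ 3830 mg/L

X = Y·Q·ΔS·θ_c / V = 0.446 × 1120 × (1500 − 15.9) × 8.67 / 1680 = 3826 mg/L.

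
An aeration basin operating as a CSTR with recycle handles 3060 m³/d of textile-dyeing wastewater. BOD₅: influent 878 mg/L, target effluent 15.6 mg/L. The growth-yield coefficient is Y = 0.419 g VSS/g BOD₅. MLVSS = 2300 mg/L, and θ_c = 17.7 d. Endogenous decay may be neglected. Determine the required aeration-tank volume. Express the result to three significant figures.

V ≈ 8510 m³

Biomass mass balance (decay neglected): V·X = Y·Q·(S₀ − S)·θ_c, so V = 0.419 × 3060 × (878 − 15.6) × 17.7 / 2300 = 8509 m³.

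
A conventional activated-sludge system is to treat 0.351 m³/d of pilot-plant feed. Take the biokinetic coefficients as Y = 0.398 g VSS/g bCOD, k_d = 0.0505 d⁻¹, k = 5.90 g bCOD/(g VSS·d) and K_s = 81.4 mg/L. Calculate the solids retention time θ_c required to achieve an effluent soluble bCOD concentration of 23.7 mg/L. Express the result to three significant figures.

From 1/θ_c = Y·k·S/(K_s + S) − k_d: Y·k·S/(K_s+S) = 0.398 × 5.90 × 23.7 / (81.4 + 23.7) = 0.5295 d⁻¹.
θ_c = 1/(μ − k_d) = 1/(0.5295 − 0.0505) = 1/0.4790 = 2.088 d.

θ_c ≈ 2.09 d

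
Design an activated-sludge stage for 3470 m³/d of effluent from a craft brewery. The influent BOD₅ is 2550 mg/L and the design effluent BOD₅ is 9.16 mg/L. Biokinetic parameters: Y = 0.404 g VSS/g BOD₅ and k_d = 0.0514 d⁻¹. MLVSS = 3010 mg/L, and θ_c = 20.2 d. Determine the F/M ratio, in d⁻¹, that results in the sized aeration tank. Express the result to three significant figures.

From the SRT design equation V = Y Q (S₀−S) θ_c / [X (1 + k_d θ_c)] = 0.404 × 3470 × (2550 − 9.16) × 20.2 / [3010 × (1 + 0.0514 × 20.2)] = 7.2×10^7 / 6135 = 11728 m³.
Food-to-microorganism ratio F/M = Q S₀ / (V X) = 3470 × 2550 / (11728 × 3010) = 0.2507 d⁻¹.

F/M ≈ 0.251 d⁻¹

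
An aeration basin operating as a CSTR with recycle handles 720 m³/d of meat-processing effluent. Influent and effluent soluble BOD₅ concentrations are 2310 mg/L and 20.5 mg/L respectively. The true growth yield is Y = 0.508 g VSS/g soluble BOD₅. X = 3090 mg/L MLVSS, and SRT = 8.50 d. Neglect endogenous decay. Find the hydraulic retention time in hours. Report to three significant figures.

V·X = Y·Q·ΔS·θ_c gives V = 0.508 × 720 × (2310 − 20.5) × 8.50 / 3090 = 2304 m³.
τ = V/Q = 2304/720 = 3.199 d, or 76.78 h.

τ ≈ 76.8 h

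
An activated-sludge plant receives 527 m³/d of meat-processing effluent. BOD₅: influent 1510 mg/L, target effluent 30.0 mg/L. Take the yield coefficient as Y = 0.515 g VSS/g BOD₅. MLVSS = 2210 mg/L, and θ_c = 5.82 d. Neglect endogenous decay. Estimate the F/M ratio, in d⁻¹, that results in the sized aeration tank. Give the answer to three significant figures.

F/M ≈ 0.340 d⁻¹

Biomass mass balance (decay neglected): V·X = Y·Q·(S₀ − S)·θ_c, so V = 0.515 × 527 × (1510 − 30.0) × 5.82 / 2210 = 1058 m³.
Food-to-microorganism ratio F/M = Q S₀ / (V X) = 527 × 1510 / (1058 × 2210) = 0.3404 d⁻¹.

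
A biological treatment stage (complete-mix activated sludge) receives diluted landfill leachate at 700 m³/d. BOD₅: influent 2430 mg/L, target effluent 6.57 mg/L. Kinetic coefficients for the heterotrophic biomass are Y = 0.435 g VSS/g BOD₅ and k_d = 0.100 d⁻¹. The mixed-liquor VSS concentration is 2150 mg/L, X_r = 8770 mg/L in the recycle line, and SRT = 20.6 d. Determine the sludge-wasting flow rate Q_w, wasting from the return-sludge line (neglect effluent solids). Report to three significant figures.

Q_w ≈ 27.5 m³/d

Rearranging the biomass balance for a CMAS with decay, V = Y·Q·ΔS·θ_c / [X·(1+k_d θ_c)] = 0.435 × 700 × (2430 − 6.57) × 20.6 / [2150 × (1 + 0.100 × 20.6)] = 1.52×10^7 / 6579 = 2311 m³.
Wasting from the return line (neglecting effluent solids): Q_w = V·X / (θ_c·X_r) = 2311 × 2150 / (20.6 × 8770) = 27.50 m³/d.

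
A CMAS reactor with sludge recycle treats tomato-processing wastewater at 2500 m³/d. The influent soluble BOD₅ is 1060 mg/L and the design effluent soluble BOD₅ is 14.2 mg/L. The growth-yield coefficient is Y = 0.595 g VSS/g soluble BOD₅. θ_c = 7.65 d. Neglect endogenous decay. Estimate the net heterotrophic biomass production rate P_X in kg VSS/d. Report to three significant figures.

P_X ≈ 1560 kg VSS/d

Since k_d ≈ 0, Y_obs = Y = 0.595 g VSS/g soluble BOD₅.
ΔS = 1060 − 14.2 = 1046 mg/L, so the substrate removal rate is 2500 × 1046/1000 = 2614 kg soluble BOD₅/d.
Biomass produced: P_X = Y_obs·Q·ΔS = 0.5950 × 2614 ≈ 1556 kg VSS/d.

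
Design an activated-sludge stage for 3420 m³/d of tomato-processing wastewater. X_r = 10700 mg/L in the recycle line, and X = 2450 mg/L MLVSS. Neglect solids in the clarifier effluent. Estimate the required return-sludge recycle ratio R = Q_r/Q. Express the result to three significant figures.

R ≈ 0.297

Solids balance on the clarifier gives (1+R)X = R·X_r, so R = X/(X_r − X) = 2450 / (10700 − 2450) = 0.2970.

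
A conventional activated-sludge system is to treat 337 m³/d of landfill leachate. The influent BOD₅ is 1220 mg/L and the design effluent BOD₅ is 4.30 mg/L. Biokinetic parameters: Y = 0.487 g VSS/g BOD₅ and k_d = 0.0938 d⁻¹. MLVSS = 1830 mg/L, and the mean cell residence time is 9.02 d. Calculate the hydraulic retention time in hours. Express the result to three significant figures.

τ ≈ 37.9 h

Steady-state biomass mass balance: V·X·(1 + k_d·θ_c) = Y·Q·(S₀ − S)·θ_c, so V = 0.487 × 337 × (1220 − 4.30) × 9.02 / [1830 × (1 + 0.0938 × 9.02)] = 1.8×10^6 / 3378 = 532.7 m³.
HRT = V/Q = 532.7 m³ / 337 m³·d⁻¹ = 1.581 d × 24 = 37.94 h.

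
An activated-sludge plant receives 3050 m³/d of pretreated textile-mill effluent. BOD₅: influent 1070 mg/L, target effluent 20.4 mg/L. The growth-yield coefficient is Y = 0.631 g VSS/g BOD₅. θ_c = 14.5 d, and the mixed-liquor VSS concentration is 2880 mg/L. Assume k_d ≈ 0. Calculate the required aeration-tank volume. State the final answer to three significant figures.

V ≈ 10200 m³

With k_d = 0 the design equation reduces to V = Y Q (S₀−S) θ_c / X = 0.631 × 3050 × (1070 − 20.4) × 14.5 / 2880 = 10170 m³.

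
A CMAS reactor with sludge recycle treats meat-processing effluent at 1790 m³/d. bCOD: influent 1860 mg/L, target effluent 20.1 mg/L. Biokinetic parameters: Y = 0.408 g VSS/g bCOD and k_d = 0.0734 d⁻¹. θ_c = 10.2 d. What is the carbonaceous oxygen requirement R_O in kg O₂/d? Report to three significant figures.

R_O ≈ 2200 kg O₂/d

Observed yield with endogenous decay: Y_obs = Y / (1 + k_d·θ_c) = 0.408 / (1 + 0.0734 × 10.2) = 0.408 / 1.749 = 0.2333 g VSS/g bCOD.
ΔS = 1860 − 20.1 = 1840 mg/L, so the substrate removal rate is 1790 × 1840/1000 = 3293 kg bCOD/d.
Biomass synthesised: P_X = Y_obs × 3293 = 768.4 kg VSS/d.
R_O = Q·(S₀ − S) − 1.42·P_X = 3293 − 1.42 × 768.4 = 2202 kg O₂/d.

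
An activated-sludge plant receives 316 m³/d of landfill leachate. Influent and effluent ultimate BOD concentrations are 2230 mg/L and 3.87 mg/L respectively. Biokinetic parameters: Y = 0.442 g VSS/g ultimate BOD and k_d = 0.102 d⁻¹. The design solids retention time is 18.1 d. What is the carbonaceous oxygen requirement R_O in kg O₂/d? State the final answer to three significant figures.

Y_obs = Y / (1 + k_d θ_c) = 0.442 / (1 + 0.102 × 18.1) = 0.442 / 2.846 = 0.1553.
Substrate removed = Q·(S₀ − S) = 316 m³/d × (2230 − 3.87) g/m³ = 7.03×10^5 g/d = 703.5 kg/d.
Biomass synthesised: P_X = Y_obs × 703.5 = 109.2 kg VSS/d.
R_O = Q·(S₀ − S) − 1.42·P_X = 703.5 − 1.42 × 109.2 = 548.3 kg O₂/d.

R_O ≈ 548 kg O₂/d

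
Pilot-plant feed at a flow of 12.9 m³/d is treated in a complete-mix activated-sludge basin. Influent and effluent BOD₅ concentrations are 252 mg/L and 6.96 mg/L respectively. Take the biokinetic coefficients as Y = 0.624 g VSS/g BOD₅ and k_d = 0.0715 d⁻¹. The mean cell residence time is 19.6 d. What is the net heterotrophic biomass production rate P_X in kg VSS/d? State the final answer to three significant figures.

Observed yield with endogenous decay: Y_obs = Y / (1 + k_d·θ_c) = 0.624 / (1 + 0.0715 × 19.6) = 0.624 / 2.401 = 0.2598 g VSS/g BOD₅.
ΔS = 252 − 6.96 = 245.0 mg/L, so the substrate removal rate is 12.9 × 245.0/1000 = 3.161 kg BOD₅/d.
Net biomass production P_X = Y_obs × Q·(S₀ − S) = 0.2598 × 3.161 = 0.8214 kg VSS/d.

P_X ≈ 0.821 kg VSS/d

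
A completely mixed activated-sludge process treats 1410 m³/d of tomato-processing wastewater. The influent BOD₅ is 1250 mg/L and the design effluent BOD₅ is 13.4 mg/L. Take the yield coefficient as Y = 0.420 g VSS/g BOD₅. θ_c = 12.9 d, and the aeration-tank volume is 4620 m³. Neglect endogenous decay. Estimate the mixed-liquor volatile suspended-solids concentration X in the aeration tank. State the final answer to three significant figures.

X = Y·Q·ΔS·θ_c / V = 0.420 × 1410 × (1250 − 13.4) × 12.9 / 4620 = 2045 mg/L.

X ≈ 2040 mg/L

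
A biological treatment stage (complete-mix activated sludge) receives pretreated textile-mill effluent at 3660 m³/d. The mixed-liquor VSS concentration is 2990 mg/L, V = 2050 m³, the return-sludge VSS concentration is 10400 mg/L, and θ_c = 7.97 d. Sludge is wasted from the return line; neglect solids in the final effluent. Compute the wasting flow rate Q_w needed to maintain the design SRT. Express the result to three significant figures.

Q_w ≈ 73.9 m³/d

Wasting from the return line (neglecting effluent solids): Q_w = V·X / (θ_c·X_r) = 2050 × 2990 / (7.97 × 10400) = 73.95 m³/d.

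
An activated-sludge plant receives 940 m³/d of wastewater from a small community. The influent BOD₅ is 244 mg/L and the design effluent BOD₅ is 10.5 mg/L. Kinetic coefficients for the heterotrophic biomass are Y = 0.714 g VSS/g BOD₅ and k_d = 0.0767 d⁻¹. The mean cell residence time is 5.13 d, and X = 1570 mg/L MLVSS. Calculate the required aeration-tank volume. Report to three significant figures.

V ≈ 367 m³

From the SRT design equation V = Y Q (S₀−S) θ_c / [X (1 + k_d θ_c)] = 0.714 × 940 × (244 − 10.5) × 5.13 / [1570 × (1 + 0.0767 × 5.13)] = 8.04×10^5 / 2188 = 367.5 m³.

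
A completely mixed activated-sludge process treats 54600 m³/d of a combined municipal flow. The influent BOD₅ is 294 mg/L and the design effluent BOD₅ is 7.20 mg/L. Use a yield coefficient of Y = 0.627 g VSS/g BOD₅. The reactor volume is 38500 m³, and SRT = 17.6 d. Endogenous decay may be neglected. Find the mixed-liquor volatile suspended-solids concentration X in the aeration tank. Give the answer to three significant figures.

X ≈ 4490 mg/L

Without decay, X = Y Q (S₀−S) θ_c / V = 0.627 × 54600 × (294 − 7.20) × 17.6 / 38500 = 4488 mg/L.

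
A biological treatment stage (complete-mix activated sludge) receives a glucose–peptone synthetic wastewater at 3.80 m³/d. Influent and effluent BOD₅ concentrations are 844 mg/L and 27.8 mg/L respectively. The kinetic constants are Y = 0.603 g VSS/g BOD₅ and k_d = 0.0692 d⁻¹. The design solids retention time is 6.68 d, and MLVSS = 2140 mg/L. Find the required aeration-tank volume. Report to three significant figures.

Rearranging the biomass balance for a CMAS with decay, V = Y·Q·ΔS·θ_c / [X·(1+k_d θ_c)] = 0.603 × 3.80 × (844 − 27.8) × 6.68 / [2140 × (1 + 0.0692 × 6.68)] = 1.25×10^4 / 3129 = 3.992 m³.

V ≈ 3.99 m³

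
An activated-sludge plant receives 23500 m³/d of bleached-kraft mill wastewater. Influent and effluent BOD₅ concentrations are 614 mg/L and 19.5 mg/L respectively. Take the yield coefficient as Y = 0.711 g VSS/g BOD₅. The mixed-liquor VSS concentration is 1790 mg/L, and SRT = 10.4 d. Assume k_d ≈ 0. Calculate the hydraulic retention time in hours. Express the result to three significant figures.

τ ≈ 58.9 h

V·X = Y·Q·ΔS·θ_c gives V = 0.711 × 23500 × (614 − 19.5) × 10.4 / 1790 = 57712 m³.
τ = V/Q = 57712/23500 = 2.456 d, or 58.94 h.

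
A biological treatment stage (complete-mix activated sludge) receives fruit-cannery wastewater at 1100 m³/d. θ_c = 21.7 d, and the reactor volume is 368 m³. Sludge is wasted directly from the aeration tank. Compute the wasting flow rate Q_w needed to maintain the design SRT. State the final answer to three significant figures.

With mixed-liquor wasting, θ_c = V/Q_w, so Q_w = V/θ_c = 368.0/21.7 = 16.96 m³/d.

Q_w ≈ 17.0 m³/d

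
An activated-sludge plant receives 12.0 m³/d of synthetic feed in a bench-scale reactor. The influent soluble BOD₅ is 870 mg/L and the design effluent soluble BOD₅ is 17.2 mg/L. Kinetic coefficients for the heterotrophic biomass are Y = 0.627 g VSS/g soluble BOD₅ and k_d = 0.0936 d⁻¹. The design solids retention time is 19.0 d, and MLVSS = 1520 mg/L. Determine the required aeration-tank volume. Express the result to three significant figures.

V ≈ 28.9 m³

From the SRT design equation V = Y Q (S₀−S) θ_c / [X (1 + k_d θ_c)] = 0.627 × 12.0 × (870 − 17.2) × 19.0 / [1520 × (1 + 0.0936 × 19.0)] = 1.22×10^5 / 4223 = 28.87 m³.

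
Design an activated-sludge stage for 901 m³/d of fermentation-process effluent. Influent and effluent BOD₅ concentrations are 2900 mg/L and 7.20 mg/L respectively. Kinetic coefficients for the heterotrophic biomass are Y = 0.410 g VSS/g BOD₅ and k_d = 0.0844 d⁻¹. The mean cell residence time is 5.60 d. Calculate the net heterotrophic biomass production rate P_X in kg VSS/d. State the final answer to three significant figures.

Y_obs = Y / (1 + k_d θ_c) = 0.410 / (1 + 0.0844 × 5.60) = 0.410 / 1.473 = 0.2784.
ΔS = 2900 − 7.20 = 2893 mg/L, so the substrate removal rate is 901 × 2893/1000 = 2606 kg BOD₅/d.
Biomass produced: P_X = Y_obs·Q·ΔS = 0.2784 × 2606 ≈ 725.7 kg VSS/d.

P_X ≈ 726 kg VSS/d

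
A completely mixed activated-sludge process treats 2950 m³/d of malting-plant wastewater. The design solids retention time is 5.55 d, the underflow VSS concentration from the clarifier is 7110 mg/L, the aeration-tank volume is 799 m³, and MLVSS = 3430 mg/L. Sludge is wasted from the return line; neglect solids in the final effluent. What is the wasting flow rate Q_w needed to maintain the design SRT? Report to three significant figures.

θ_c = V·X/(Q_w·X_r) when wasting from the recycle, so Q_w = V·X/(θ_c·X_r) = 799.0 × 3430 / (5.55 × 7110) = 69.45 m³/d.

Q_w ≈ 69.5 m³/d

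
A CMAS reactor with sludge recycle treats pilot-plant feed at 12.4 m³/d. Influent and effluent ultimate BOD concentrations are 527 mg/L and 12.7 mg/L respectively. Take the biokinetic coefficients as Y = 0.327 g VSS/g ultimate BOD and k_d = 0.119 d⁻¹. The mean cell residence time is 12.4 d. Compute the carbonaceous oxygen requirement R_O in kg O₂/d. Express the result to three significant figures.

R_O ≈ 5.18 kg O₂/d

Y_obs = Y / (1 + k_d θ_c) = 0.327 / (1 + 0.119 × 12.4) = 0.327 / 2.476 = 0.1321.
Substrate removed = Q·(S₀ − S) = 12.4 m³/d × (527 − 12.7) g/m³ = 6.38×10^3 g/d = 6.377 kg/d.
Biomass synthesised: P_X = Y_obs × 6.377 = 0.8424 kg VSS/d.
R_O = Q·(S₀ − S) − 1.42·P_X = 6.377 − 1.42 × 0.8424 = 5.181 kg O₂/d.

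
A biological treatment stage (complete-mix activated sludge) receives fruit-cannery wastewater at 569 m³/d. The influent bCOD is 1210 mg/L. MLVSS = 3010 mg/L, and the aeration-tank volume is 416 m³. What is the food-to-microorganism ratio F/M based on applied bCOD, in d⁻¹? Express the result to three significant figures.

F/M ≈ 0.550 d⁻¹

F/M = Q·S₀ / (V·X) = 569 × 1210 / (416.0 × 3010) = 0.5498 g bCOD·(g VSS·d)⁻¹.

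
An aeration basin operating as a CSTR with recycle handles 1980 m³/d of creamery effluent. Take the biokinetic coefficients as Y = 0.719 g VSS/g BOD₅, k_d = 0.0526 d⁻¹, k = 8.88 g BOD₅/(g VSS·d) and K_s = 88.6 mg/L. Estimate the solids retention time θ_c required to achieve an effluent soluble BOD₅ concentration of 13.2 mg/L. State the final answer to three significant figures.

At the target effluent, Y k S/(K_s+S) = 0.719×8.88×13.2/101.8 = 0.8279 d⁻¹.
1/θ_c = 0.8279 − 0.0526 = 0.7753 d⁻¹, so θ_c = 1.290 d.

θ_c ≈ 1.29 d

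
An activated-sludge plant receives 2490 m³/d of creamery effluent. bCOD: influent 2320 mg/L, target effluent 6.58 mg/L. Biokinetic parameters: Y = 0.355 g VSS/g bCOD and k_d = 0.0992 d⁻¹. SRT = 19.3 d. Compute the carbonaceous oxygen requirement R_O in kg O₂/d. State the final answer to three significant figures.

The observed yield is Y_obs = Y/(1 + k_d·θ_c) = 0.355 / (1 + 0.0992 × 19.3) = 0.355 / 2.915 = 0.1218 g VSS per g bCOD removed.
ΔS = 2320 − 6.58 = 2313 mg/L, so the substrate removal rate is 2490 × 2313/1000 = 5760 kg bCOD/d.
Biomass synthesised: P_X = Y_obs × 5760 = 701.6 kg VSS/d.
Carbonaceous O₂ demand = substrate oxidised − cell-mass equivalent = 5760 − 1.42 × 701.6 = 4764 kg O₂/d.

R_O ≈ 4760 kg O₂/d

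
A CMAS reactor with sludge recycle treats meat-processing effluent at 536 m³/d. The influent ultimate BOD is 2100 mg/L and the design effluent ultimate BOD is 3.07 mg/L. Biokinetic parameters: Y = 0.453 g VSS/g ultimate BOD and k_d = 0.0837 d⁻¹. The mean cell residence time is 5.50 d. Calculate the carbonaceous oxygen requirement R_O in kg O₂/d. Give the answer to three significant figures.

R_O ≈ 629 kg O₂/d

Correct the yield for decay: Y_obs = Y/(1 + k_d θ_c) = 0.453 / (1 + 0.0837 × 5.50) = 0.453 / 1.460 = 0.3102.
Substrate removed = Q·(S₀ − S) = 536 m³/d × (2100 − 3.07) g/m³ = 1.12×10^6 g/d = 1124 kg/d.
Biomass synthesised: P_X = Y_obs × 1124 = 348.7 kg VSS/d.
R_O = Q·ΔS − 1.42 P_X = 1124 − 495.1 = 628.9 kg O₂/d.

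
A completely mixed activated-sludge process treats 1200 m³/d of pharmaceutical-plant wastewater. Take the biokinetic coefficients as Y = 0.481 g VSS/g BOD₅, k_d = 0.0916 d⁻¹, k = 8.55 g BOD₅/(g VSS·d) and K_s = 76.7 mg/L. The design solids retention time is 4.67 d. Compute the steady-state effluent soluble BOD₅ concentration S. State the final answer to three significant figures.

S ≈ 6.16 mg/L

Effluent substrate depends only on kinetics and SRT: S = K_s(1 + k_d θ_c) / [θ_c(Yk − k_d) − 1] = 76.7 × (1 + 0.0916 × 4.67) / [4.67 × (0.481 × 8.55 − 0.0916) − 1] = 109.5 / 17.78 = 6.160 mg/L.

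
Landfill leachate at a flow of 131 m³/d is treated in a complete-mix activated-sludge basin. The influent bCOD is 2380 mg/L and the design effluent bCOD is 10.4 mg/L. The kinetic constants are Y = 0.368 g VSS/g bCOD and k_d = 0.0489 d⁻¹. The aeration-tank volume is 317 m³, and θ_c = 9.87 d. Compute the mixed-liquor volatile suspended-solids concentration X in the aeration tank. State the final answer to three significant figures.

X = Y·Q·ΔS·θ_c / [V·(1 + k_d θ_c)] = 0.368 × 131 × (2380 − 10.4) × 9.87 / [317 × (1 + 0.0489 × 9.87)] = 2399 mg/L.

X ≈ 2400 mg/L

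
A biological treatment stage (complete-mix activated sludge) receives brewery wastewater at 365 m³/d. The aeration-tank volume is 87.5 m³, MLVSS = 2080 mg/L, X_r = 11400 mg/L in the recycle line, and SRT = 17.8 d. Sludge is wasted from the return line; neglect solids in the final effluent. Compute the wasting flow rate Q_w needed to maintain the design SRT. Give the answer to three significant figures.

Q_w ≈ 0.897 m³/d

Q_w = (V·X)/(θ_c X_r) = 87.50 × 2080 / (17.8 × 11400) = 0.8969 m³/d.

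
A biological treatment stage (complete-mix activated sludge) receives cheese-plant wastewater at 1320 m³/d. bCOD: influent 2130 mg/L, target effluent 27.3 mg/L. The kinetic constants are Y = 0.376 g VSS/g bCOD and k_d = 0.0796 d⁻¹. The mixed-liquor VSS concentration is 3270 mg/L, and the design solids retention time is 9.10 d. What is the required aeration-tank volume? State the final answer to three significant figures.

Rearranging the biomass balance for a CMAS with decay, V = Y·Q·ΔS·θ_c / [X·(1+k_d θ_c)] = 0.376 × 1320 × (2130 − 27.3) × 9.10 / [3270 × (1 + 0.0796 × 9.10)] = 9.5×10^6 / 5639 = 1684 m³.

V ≈ 1680 m³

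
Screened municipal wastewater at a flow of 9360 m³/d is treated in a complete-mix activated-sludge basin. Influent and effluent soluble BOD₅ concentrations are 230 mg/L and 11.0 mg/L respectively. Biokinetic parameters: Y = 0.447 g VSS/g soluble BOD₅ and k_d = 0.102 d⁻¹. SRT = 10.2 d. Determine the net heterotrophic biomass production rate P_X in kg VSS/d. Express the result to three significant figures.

P_X ≈ 449 kg VSS/d

Y_obs = Y / (1 + k_d θ_c) = 0.447 / (1 + 0.102 × 10.2) = 0.447 / 2.040 = 0.2191.
Mass of soluble BOD₅ removed per day: Q(S₀ − S) = 9360 × 219.0 g/m³ = 2050 kg/d.
P_X = Y_obs · Q(S₀ − S) = 0.2191 × 2050 = 449.1 kg VSS/d.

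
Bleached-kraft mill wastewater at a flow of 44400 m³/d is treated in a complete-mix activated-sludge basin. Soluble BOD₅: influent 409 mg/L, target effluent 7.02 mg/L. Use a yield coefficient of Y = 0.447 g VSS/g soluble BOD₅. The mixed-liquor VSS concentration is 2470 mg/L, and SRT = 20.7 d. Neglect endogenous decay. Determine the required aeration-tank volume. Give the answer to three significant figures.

V ≈ 66900 m³

V·X = Y·Q·ΔS·θ_c gives V = 0.447 × 44400 × (409 − 7.02) × 20.7 / 2470 = 66860 m³.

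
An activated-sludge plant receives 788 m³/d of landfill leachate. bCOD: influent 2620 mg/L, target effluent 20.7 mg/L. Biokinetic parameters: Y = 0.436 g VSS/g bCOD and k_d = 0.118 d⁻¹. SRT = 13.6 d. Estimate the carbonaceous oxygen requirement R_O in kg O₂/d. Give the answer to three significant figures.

The observed yield is Y_obs = Y/(1 + k_d·θ_c) = 0.436 / (1 + 0.118 × 13.6) = 0.436 / 2.605 = 0.1674 g VSS per g bCOD removed.
Q·(S₀ − S) = 788 × (2620 − 20.7) × 10⁻³ = 2048 kg/d removed.
P_X = Y_obs·Q·(S₀ − S) = 0.1674 × 2048 = 342.8 kg VSS/d.
R_O = Q·ΔS − 1.42 P_X = 2048 − 486.8 = 1561 kg O₂/d.

R_O ≈ 1560 kg O₂/d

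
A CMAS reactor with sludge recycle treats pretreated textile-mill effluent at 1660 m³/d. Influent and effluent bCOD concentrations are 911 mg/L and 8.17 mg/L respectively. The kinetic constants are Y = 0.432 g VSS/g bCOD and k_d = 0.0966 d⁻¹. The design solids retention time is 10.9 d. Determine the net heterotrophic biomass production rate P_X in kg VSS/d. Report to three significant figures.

P_X ≈ 315 kg VSS/d

Correct the yield for decay: Y_obs = Y/(1 + k_d θ_c) = 0.432 / (1 + 0.0966 × 10.9) = 0.432 / 2.053 = 0.2104.
Substrate removed = Q·(S₀ − S) = 1660 m³/d × (911 − 8.17) g/m³ = 1.5×10^6 g/d = 1499 kg/d.
P_X = Y_obs · Q(S₀ − S) = 0.2104 × 1499 = 315.4 kg VSS/d.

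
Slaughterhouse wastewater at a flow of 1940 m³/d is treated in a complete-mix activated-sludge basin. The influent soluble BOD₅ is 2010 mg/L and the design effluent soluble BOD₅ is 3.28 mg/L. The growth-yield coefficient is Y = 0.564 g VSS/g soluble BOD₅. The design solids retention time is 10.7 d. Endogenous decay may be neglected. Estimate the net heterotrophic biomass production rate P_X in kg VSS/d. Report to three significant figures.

Since k_d ≈ 0, Y_obs = Y = 0.564 g VSS/g soluble BOD₅.
Q·(S₀ − S) = 1940 × (2010 − 3.28) × 10⁻³ = 3893 kg/d removed.
So the net sludge growth is P_X = 0.5640 × 3893 = 2196 kg VSS/d.

P_X ≈ 2200 kg VSS/d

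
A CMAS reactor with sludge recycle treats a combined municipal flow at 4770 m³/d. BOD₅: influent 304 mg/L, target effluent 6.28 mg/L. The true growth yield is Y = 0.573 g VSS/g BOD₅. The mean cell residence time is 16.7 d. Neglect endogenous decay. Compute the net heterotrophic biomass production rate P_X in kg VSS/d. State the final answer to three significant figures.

Since k_d ≈ 0, Y_obs = Y = 0.573 g VSS/g BOD₅.
Substrate removed = Q·(S₀ − S) = 4770 m³/d × (304 − 6.28) g/m³ = 1.42×10^6 g/d = 1420 kg/d.
So the net sludge growth is P_X = 0.5730 × 1420 = 813.7 kg VSS/d.

P_X ≈ 814 kg VSS/d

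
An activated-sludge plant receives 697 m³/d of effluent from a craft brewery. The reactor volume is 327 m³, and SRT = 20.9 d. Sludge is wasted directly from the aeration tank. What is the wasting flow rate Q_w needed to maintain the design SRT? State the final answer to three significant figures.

Q_w ≈ 15.6 m³/d

For wasting at MLVSS concentration, Q_w = V/θ_c = 327.0/20.9 = 15.65 m³/d.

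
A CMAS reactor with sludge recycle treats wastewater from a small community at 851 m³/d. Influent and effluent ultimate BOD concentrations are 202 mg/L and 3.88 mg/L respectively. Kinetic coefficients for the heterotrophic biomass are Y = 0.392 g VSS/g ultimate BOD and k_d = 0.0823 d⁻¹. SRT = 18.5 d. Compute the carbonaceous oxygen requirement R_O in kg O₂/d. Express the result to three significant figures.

R_O ≈ 131 kg O₂/d

The observed yield is Y_obs = Y/(1 + k_d·θ_c) = 0.392 / (1 + 0.0823 × 18.5) = 0.392 / 2.523 = 0.1554 g VSS per g ultimate BOD removed.
Substrate removed = Q·(S₀ − S) = 851 m³/d × (202 − 3.88) g/m³ = 1.69×10^5 g/d = 168.6 kg/d.
Net sludge production P_X = 0.1554 × 168.6 = 26.20 kg VSS/d.
Carbonaceous O₂ demand = substrate oxidised − cell-mass equivalent = 168.6 − 1.42 × 26.20 = 131.4 kg O₂/d.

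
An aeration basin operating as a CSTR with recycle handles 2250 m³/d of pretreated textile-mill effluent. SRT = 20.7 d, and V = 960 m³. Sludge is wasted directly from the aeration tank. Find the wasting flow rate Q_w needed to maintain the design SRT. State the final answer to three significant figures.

Q_w ≈ 46.4 m³/d

For wasting at MLVSS concentration, Q_w = V/θ_c = 960.0/20.7 = 46.38 m³/d.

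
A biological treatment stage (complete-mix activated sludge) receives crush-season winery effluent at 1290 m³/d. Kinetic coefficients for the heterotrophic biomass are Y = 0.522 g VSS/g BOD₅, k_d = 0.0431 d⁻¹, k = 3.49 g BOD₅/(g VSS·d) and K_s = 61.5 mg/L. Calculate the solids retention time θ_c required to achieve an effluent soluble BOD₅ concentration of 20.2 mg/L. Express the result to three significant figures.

At the target effluent, Y k S/(K_s+S) = 0.522×3.49×20.2/81.70 = 0.4504 d⁻¹.
θ_c = 1/(μ − k_d) = 1/(0.4504 − 0.0431) = 1/0.4073 = 2.455 d.

θ_c ≈ 2.46 d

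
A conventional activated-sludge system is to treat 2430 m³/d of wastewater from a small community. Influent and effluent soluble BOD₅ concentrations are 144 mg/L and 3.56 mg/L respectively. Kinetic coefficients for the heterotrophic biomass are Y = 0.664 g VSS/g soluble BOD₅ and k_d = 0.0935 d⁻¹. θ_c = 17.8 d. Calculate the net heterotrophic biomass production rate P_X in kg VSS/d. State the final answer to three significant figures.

The observed yield is Y_obs = Y/(1 + k_d·θ_c) = 0.664 / (1 + 0.0935 × 17.8) = 0.664 / 2.664 = 0.2492 g VSS per g soluble BOD₅ removed.
Q·(S₀ − S) = 2430 × (144 − 3.56) × 10⁻³ = 341.3 kg/d removed.
So the net sludge growth is P_X = 0.2492 × 341.3 = 85.05 kg VSS/d.

P_X ≈ 85.1 kg VSS/d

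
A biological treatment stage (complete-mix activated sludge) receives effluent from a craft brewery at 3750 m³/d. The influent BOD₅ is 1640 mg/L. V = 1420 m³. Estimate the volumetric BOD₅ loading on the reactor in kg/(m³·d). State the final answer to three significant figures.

Applied BOD₅ load per unit volume = Q·S₀/V = (3750 × 1640/1000)/1420 = 4.331 kg BOD₅·m⁻³·d⁻¹.

L_v ≈ 4.33 kg BOD₅/(m³·d)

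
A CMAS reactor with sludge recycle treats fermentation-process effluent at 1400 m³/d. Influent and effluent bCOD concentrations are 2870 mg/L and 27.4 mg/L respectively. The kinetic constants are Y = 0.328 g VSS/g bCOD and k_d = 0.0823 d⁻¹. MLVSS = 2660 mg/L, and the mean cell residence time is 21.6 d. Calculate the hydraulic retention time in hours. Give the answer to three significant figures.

Steady-state biomass mass balance: V·X·(1 + k_d·θ_c) = Y·Q·(S₀ − S)·θ_c, so V = 0.328 × 1400 × (2870 − 27.4) × 21.6 / [2660 × (1 + 0.0823 × 21.6)] = 2.82×10^7 / 7389 = 3816 m³.
Hydraulic retention time τ = V/Q = 3816 / 1400 = 2.726 d = 65.42 h.

τ ≈ 65.4 h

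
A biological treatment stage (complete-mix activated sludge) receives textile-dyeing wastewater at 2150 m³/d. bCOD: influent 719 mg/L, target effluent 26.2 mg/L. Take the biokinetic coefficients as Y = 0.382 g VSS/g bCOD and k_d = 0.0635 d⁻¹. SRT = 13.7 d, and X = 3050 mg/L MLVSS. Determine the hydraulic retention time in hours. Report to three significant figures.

From the SRT design equation V = Y Q (S₀−S) θ_c / [X (1 + k_d θ_c)] = 0.382 × 2150 × (719 − 26.2) × 13.7 / [3050 × (1 + 0.0635 × 13.7)] = 7.8×10^6 / 5703 = 1367 m³.
τ = V/Q = 1367/2150 = 0.6357 d, or 15.26 h.

τ ≈ 15.3 h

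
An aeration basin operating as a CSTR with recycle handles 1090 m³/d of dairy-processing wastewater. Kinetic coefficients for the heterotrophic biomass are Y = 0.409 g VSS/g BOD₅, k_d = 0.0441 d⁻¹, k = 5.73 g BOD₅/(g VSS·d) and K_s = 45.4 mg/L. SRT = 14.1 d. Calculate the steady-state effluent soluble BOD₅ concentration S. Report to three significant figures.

S ≈ 2.34 mg/L

For a completely mixed reactor with recycle the Lawrence–McCarty relation gives S = K_s·(1 + k_d·θ_c) / [θ_c·(Y·k − k_d) − 1] = 45.4 × (1 + 0.0441 × 14.1) / [14.1 × (0.409 × 5.73 − 0.0441) − 1] = 73.63 / 31.42 = 2.343 mg/L.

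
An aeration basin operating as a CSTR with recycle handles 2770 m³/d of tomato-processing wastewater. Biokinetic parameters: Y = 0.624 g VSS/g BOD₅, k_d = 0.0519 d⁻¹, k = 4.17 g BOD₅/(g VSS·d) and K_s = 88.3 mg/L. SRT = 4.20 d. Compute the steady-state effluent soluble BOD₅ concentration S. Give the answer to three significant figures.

S ≈ 11.1 mg/L

For a completely mixed reactor with recycle the Lawrence–McCarty relation gives S = K_s·(1 + k_d·θ_c) / [θ_c·(Y·k − k_d) − 1] = 88.3 × (1 + 0.0519 × 4.20) / [4.20 × (0.624 × 4.17 − 0.0519) − 1] = 107.5 / 9.711 = 11.08 mg/L.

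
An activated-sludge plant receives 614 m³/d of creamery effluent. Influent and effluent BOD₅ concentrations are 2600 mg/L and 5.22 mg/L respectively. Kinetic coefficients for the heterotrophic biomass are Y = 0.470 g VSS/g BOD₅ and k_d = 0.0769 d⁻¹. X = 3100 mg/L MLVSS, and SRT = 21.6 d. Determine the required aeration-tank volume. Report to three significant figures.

V ≈ 1960 m³

From the SRT design equation V = Y Q (S₀−S) θ_c / [X (1 + k_d θ_c)] = 0.470 × 614 × (2600 − 5.22) × 21.6 / [3100 × (1 + 0.0769 × 21.6)] = 1.62×10^7 / 8249 = 1961 m³.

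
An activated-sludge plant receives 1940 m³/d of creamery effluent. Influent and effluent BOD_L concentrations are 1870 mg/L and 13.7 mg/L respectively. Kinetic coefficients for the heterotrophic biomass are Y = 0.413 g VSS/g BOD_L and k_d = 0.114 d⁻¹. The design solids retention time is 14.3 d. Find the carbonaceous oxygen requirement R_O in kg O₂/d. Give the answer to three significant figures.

Observed yield with endogenous decay: Y_obs = Y / (1 + k_d·θ_c) = 0.413 / (1 + 0.114 × 14.3) = 0.413 / 2.630 = 0.1570 g VSS/g BOD_L.
Mass of BOD_L removed per day: Q(S₀ − S) = 1940 × 1856 g/m³ = 3601 kg/d.
Biomass synthesised: P_X = Y_obs × 3601 = 565.5 kg VSS/d.
Carbonaceous O₂ demand = substrate oxidised − cell-mass equivalent = 3601 − 1.42 × 565.5 = 2798 kg O₂/d.

R_O ≈ 2800 kg O₂/d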